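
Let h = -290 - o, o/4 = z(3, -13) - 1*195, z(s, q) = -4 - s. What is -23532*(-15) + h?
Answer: 353498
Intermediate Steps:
o = -808 (o = 4*((-4 - 1*3) - 1*195) = 4*((-4 - 3) - 195) = 4*(-7 - 195) = 4*(-202) = -808)
h = 518 (h = -290 - 1*(-808) = -290 + 808 = 518)
-23532*(-15) + h = -23532*(-15) + 518 = -444*(-795) + 518 = 352980 + 518 = 353498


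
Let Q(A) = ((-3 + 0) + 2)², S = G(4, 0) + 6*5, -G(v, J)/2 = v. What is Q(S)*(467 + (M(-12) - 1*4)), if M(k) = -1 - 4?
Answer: 458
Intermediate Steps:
M(k) = -5
G(v, J) = -2*v
S = 22 (S = -2*4 + 6*5 = -8 + 30 = 22)
Q(A) = 1 (Q(A) = (-3 + 2)² = (-1)² = 1)
Q(S)*(467 + (M(-12) - 1*4)) = 1*(467 + (-5 - 1*4)) = 1*(467 + (-5 - 4)) = 1*(467 - 9) = 1*458 = 458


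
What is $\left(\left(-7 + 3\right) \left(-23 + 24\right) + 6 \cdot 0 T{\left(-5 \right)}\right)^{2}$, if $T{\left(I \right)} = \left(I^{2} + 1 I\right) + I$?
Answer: $16$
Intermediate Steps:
$T{\left(I \right)} = I^{2} + 2 I$ ($T{\left(I \right)} = \left(I^{2} + I\right) + I = \left(I + I^{2}\right) + I = I^{2} + 2 I$)
$\left(\left(-7 + 3\right) \left(-23 + 24\right) + 6 \cdot 0 T{\left(-5 \right)}\right)^{2} = \left(\left(-7 + 3\right) \left(-23 + 24\right) + 6 \cdot 0 \left(- 5 \left(2 - 5\right)\right)\right)^{2} = \left(\left(-4\right) 1 + 0 \left(\left(-5\right) \left(-3\right)\right)\right)^{2} = \left(-4 + 0 \cdot 15\right)^{2} = \left(-4 + 0\right)^{2} = \left(-4\right)^{2} = 16$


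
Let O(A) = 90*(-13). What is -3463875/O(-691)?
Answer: 76975/26 ≈ 2960.6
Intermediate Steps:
O(A) = -1170
-3463875/O(-691) = -3463875/(-1170) = -3463875*(-1/1170) = 76975/26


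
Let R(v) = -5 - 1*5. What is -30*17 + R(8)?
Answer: -520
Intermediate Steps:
R(v) = -10 (R(v) = -5 - 5 = -10)
-30*17 + R(8) = -30*17 - 10 = -510 - 10 = -520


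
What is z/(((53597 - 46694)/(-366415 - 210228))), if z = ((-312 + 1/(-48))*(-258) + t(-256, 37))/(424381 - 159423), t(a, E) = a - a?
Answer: -371364435073/14632040592 ≈ -25.380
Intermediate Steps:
t(a, E) = 0
z = 644011/2119664 (z = ((-312 + 1/(-48))*(-258) + 0)/(424381 - 159423) = ((-312 - 1/48)*(-258) + 0)/264958 = (-14977/48*(-258) + 0)*(1/264958) = (644011/8 + 0)*(1/264958) = (644011/8)*(1/264958) = 644011/2119664 ≈ 0.30383)
z/(((53597 - 46694)/(-366415 - 210228))) = 644011/(2119664*(((53597 - 46694)/(-366415 - 210228)))) = 644011/(2119664*((6903/(-576643)))) = 644011/(2119664*((6903*(-1/576643)))) = 644011/(2119664*(-6903/576643)) = (644011/2119664)*(-576643/6903) = -371364435073/14632040592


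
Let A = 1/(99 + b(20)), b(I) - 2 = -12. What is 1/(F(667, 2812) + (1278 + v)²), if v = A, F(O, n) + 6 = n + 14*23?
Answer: 7921/12962246937 ≈ 6.1108e-7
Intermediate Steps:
F(O, n) = 316 + n (F(O, n) = -6 + (n + 14*23) = -6 + (n + 322) = -6 + (322 + n) = 316 + n)
b(I) = -10 (b(I) = 2 - 12 = -10)
A = 1/89 (A = 1/(99 - 10) = 1/89 ≈ 0.011236)
v = 1/89 ≈ 0.011236
1/(F(667, 2812) + (1278 + v)²) = 1/((316 + 2812) + (1278 + 1/89)²) = 1/(3128 + (113743/89)²) = 1/(3128 + 12937470049/7921) = 1/(12962246937/7921) = 7921/12962246937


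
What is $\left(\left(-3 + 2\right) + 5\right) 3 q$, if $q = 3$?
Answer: $36$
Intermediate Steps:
$\left(\left(-3 + 2\right) + 5\right) 3 q = \left(\left(-3 + 2\right) + 5\right) 3 \cdot 3 = \left(-1 + 5\right) 3 \cdot 3 = 4 \cdot 3 \cdot 3 = 12 \cdot 3 = 36$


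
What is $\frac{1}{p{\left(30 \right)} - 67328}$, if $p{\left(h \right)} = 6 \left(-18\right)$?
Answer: $- \frac{1}{67436} \approx -1.4829 \cdot 10^{-5}$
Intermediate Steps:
$p{\left(h \right)} = -108$
$\frac{1}{p{\left(30 \right)} - 67328} = \frac{1}{-108 - 67328} = \frac{1}{-67436} = - \frac{1}{67436}$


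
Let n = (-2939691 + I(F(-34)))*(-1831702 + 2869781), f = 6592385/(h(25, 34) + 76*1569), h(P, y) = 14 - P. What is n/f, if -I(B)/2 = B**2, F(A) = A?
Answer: -364141341683214221/6592385 ≈ -5.5237e+10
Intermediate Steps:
I(B) = -2*B**2
f = 6592385/119233 (f = 6592385/((14 - 1*25) + 76*1569) = 6592385/((14 - 25) + 119244) = 6592385/(-11 + 119244) = 6592385/119233 ≈ 55.290)
n = -3054031532237 (n = (-2939691 - 2*(-34)**2)*(-1831702 + 2869781) = (-2939691 - 2*1156)*1038079 = (-2939691 - 2312)*1038079 = -2942003*1038079 = -3054031532237)
n/f = -3054031532237/6592385/119233 = -3054031532237*119233/6592385 = -364141341683214221/6592385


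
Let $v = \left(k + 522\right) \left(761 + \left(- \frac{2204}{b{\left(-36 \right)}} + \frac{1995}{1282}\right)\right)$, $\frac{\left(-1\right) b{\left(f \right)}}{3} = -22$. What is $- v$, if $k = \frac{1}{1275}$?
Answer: $- \frac{20530875318287}{53940150} \approx -3.8062 \cdot 10^{5}$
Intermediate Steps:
$b{\left(f \right)} = 66$ ($b{\left(f \right)} = \left(-3\right) \left(-22\right) = 66$)
$k = \frac{1}{1275} \approx 0.00078431$
$v = \frac{20530875318287}{53940150}$ ($v = \left(\frac{1}{1275} + 522\right) \left(761 + \left(- \frac{2204}{66} + \frac{1995}{1282}\right)\right) = \frac{665551 \left(761 + \left(\left(-2204\right) \frac{1}{66} + 1995 \cdot \frac{1}{1282}\right)\right)}{1275} = \frac{665551 \left(761 + \left(- \frac{1102}{33} + \frac{1995}{1282}\right)\right)}{1275} = \frac{665551 \left(761 - \frac{1346929}{42306}\right)}{1275} = \frac{665551}{1275} \cdot \frac{30847937}{42306} = \frac{20530875318287}{53940150} \approx 3.8062 \cdot 10^{5}$)
$- v = \left(-1\right) \frac{20530875318287}{53940150} = - \frac{20530875318287}{53940150}$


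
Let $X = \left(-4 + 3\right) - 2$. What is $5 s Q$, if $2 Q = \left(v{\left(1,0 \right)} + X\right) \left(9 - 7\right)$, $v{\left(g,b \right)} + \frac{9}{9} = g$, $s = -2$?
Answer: $30$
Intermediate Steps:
$v{\left(g,b \right)} = -1 + g$
$X = -3$ ($X = -1 - 2 = -3$)
$Q = -3$ ($Q = \frac{\left(\left(-1 + 1\right) - 3\right) \left(9 - 7\right)}{2} = \frac{\left(0 - 3\right) 2}{2} = \frac{\left(-3\right) 2}{2} = \frac{1}{2} \left(-6\right) = -3$)
$5 s Q = 5 \left(-2\right) \left(-3\right) = \left(-10\right) \left(-3\right) = 30$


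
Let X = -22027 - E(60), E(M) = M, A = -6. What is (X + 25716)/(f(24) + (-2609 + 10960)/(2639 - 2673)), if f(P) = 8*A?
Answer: -123386/9983 ≈ -12.360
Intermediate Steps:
f(P) = -48 (f(P) = 8*(-6) = -48)
X = -22087 (X = -22027 - 1*60 = -22027 - 60 = -22087)
(X + 25716)/(f(24) + (-2609 + 10960)/(2639 - 2673)) = (-22087 + 25716)/(-48 + (-2609 + 10960)/(2639 - 2673)) = 3629/(-48 + 8351/(-34)) = 3629/(-48 + 8351*(-1/34)) = 3629/(-48 - 8351/34) = 3629/(-9983/34) = 3629*(-34/9983) = -123386/9983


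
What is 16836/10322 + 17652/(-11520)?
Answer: 489449/4954560 ≈ 0.098788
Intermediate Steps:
16836/10322 + 17652/(-11520) = 16836*(1/10322) + 17652*(-1/11520) = 8418/5161 - 1471/960 = 489449/4954560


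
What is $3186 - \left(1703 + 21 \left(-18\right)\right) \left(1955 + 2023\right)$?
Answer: $-5267664$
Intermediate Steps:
$3186 - \left(1703 + 21 \left(-18\right)\right) \left(1955 + 2023\right) = 3186 - \left(1703 - 378\right) 3978 = 3186 - 1325 \cdot 3978 = 3186 - 5270850 = -5267664$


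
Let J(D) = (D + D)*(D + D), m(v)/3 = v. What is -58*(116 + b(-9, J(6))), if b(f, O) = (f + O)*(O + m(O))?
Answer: -4516808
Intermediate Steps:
m(v) = 3*v
J(D) = 4*D**2 (J(D) = (2*D)*(2*D) = 4*D**2)
b(f, O) = 4*O*(O + f) (b(f, O) = (f + O)*(O + 3*O) = (O + f)*(4*O) = 4*O*(O + f))
-58*(116 + b(-9, J(6))) = -58*(116 + 4*(4*6**2)*(4*6**2 - 9)) = -58*(116 + 4*(4*36)*(4*36 - 9)) = -58*(116 + 4*144*(144 - 9)) = -58*(116 + 4*144*135) = -58*(116 + 77760) = -58*77876 = -4516808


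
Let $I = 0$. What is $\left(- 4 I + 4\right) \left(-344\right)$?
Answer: $-1376$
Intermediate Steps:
$\left(- 4 I + 4\right) \left(-344\right) = \left(\left(-4\right) 0 + 4\right) \left(-344\right) = \left(0 + 4\right) \left(-344\right) = 4 \left(-344\right) = -1376$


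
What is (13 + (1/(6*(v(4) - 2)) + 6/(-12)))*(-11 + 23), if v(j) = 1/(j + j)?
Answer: 2234/15 ≈ 148.93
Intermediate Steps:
v(j) = 1/(2*j)
(13 + (1/(6*(v(4) - 2)) + 6/(-12)))*(-11 + 23) = (13 + (1/(6*((½)/4 - 2)) + 6/(-12)))*(-11 + 23) = (13 + (1/(6*((½)*(¼) - 2)) + 6*(-1/12)))*12 = (13 + (1/(6*(⅛ - 2)) - ½))*12 = (13 + (1/(6*(-15/8)) - ½))*12 = (13 + (1/(-45/4) - ½))*12 = (13 + (1*(-4/45) - ½))*12 = (13 + (-4/45 - ½))*12 = (13 - 53/90)*12 = (1117/90)*12 = 2234/15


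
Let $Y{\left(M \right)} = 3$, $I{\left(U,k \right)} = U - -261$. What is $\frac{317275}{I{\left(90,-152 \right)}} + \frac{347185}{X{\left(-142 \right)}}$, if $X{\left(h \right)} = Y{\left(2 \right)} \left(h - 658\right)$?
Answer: $\frac{42639871}{56160} \approx 759.26$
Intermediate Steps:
$I{\left(U,k \right)} = 261 + U$ ($I{\left(U,k \right)} = U + 261 = 261 + U$)
$X{\left(h \right)} = -1974 + 3 h$ ($X{\left(h \right)} = 3 \left(h - 658\right) = 3 \left(-658 + h\right) = -1974 + 3 h$)
$\frac{317275}{I{\left(90,-152 \right)}} + \frac{347185}{X{\left(-142 \right)}} = \frac{317275}{261 + 90} + \frac{347185}{-1974 + 3 \left(-142\right)} = \frac{317275}{351} + \frac{347185}{-1974 - 426} = 317275 \cdot \frac{1}{351} + \frac{347185}{-2400} = \frac{317275}{351} + 347185 \left(- \frac{1}{2400}\right) = \frac{317275}{351} - \frac{69437}{480} = \frac{42639871}{56160}$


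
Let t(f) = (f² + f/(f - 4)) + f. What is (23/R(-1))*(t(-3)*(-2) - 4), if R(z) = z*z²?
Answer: 2714/7 ≈ 387.71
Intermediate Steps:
R(z) = z³
t(f) = f + f² + f/(-4 + f) (t(f) = (f² + f/(-4 + f)) + f = f + f² + f/(-4 + f))
(23/R(-1))*(t(-3)*(-2) - 4) = (23/((-1)³))*(-3*(-3 + (-3)² - 3*(-3))/(-4 - 3)*(-2) - 4) = (23/(-1))*(-3*(-3 + 9 + 9)/(-7)*(-2) - 4) = (23*(-1))*(-3*(-⅐)*15*(-2) - 4) = -23*((45/7)*(-2) - 4) = -23*(-90/7 - 4) = -23*(-118/7) = 2714/7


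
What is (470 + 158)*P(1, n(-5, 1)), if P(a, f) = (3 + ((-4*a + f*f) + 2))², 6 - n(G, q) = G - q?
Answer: 13203700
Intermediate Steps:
n(G, q) = 6 + q - G (n(G, q) = 6 - (G - q) = 6 + (q - G) = 6 + q - G)
P(a, f) = (5 + f² - 4*a)² (P(a, f) = (3 + ((-4*a + f²) + 2))² = (3 + ((f² - 4*a) + 2))² = (3 + (2 + f² - 4*a))² = (5 + f² - 4*a)²)
(470 + 158)*P(1, n(-5, 1)) = (470 + 158)*(5 + (6 + 1 - 1*(-5))² - 4*1)² = 628*(5 + (6 + 1 + 5)² - 4)² = 628*(5 + 12² - 4)² = 628*(5 + 144 - 4)² = 628*145² = 628*21025 = 13203700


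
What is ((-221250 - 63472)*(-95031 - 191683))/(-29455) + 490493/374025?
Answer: -6106612285821677/2203381275 ≈ -2.7715e+6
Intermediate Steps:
((-221250 - 63472)*(-95031 - 191683))/(-29455) + 490493/374025 = -284722*(-286714)*(-1/29455) + 490493*(1/374025) = 81633783508*(-1/29455) + 490493/374025 = -81633783508/29455 + 490493/374025 = -6106612285821677/2203381275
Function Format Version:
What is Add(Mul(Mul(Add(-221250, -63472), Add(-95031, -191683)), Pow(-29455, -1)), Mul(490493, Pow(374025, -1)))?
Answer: Rational(-6106612285821677, 2203381275) ≈ -2.7715e+6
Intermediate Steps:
Add(Mul(Mul(Add(-221250, -63472), Add(-95031, -191683)), Pow(-29455, -1)), Mul(490493, Pow(374025, -1))) = Add(Mul(Mul(-284722, -286714), Rational(-1, 29455)), Mul(490493, Rational(1, 374025))) = Add(Mul(81633783508, Rational(-1, 29455)), Rational(490493, 374025)) = Add(Rational(-81633783508, 29455), Rational(490493, 374025)) = Rational(-6106612285821677, 2203381275)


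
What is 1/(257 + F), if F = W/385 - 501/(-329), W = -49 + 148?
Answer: 1645/425693 ≈ 0.0038643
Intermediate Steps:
W = 99
F = 2928/1645 (F = 99/385 - 501/(-329) = 99*(1/385) - 501*(-1/329) = 9/35 + 501/329 = 2928/1645 ≈ 1.7799)
1/(257 + F) = 1/(257 + 2928/1645) = 1/(425693/1645) = 1645/425693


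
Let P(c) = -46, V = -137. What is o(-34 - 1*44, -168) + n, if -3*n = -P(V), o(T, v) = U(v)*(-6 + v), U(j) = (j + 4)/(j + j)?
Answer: -4211/42 ≈ -100.26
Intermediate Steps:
U(j) = (4 + j)/(2*j) (U(j) = (4 + j)/((2*j)) = (4 + j)*(1/(2*j)) = (4 + j)/(2*j))
o(T, v) = (-6 + v)*(4 + v)/(2*v) (o(T, v) = ((4 + v)/(2*v))*(-6 + v) = (-6 + v)*(4 + v)/(2*v))
n = -46/3 (n = -(-1)*(-46)/3 = -⅓*46 = -46/3 ≈ -15.333)
o(-34 - 1*44, -168) + n = (-1 + (½)*(-168) - 12/(-168)) - 46/3 = (-1 - 84 - 12*(-1/168)) - 46/3 = (-1 - 84 + 1/14) - 46/3 = -1189/14 - 46/3 = -4211/42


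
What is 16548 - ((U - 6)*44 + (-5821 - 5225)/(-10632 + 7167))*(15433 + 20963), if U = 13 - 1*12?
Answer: 434920308/55 ≈ 7.9076e+6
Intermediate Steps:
U = 1 (U = 13 - 12 = 1)
16548 - ((U - 6)*44 + (-5821 - 5225)/(-10632 + 7167))*(15433 + 20963) = 16548 - ((1 - 6)*44 + (-5821 - 5225)/(-10632 + 7167))*(15433 + 20963) = 16548 - (-5*44 - 11046/(-3465))*36396 = 16548 - (-220 - 11046*(-1/3465))*36396 = 16548 - (-220 + 526/165)*36396 = 16548 - (-35774)*36396/165 = 16548 - 1*(-434010168/55) = 16548 + 434010168/55 = 434920308/55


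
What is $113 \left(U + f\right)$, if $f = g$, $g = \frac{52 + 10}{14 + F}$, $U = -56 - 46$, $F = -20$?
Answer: $- \frac{38081}{3} \approx -12694.0$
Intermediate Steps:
$U = -102$
$g = - \frac{31}{3}$ ($g = \frac{52 + 10}{14 - 20} = \frac{62}{-6} = 62 \left(- \frac{1}{6}\right) = - \frac{31}{3} \approx -10.333$)
$f = - \frac{31}{3} \approx -10.333$
$113 \left(U + f\right) = 113 \left(-102 - \frac{31}{3}\right) = 113 \left(- \frac{337}{3}\right) = - \frac{38081}{3}$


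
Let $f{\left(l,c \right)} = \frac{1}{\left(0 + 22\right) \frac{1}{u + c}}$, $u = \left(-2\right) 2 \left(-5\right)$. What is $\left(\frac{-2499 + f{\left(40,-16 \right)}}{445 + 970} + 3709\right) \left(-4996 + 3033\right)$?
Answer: $- \frac{113271181374}{15565} \approx -7.2773 \cdot 10^{6}$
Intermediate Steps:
$u = 20$ ($u = \left(-4\right) \left(-5\right) = 20$)
$f{\left(l,c \right)} = \frac{10}{11} + \frac{c}{22}$ ($f{\left(l,c \right)} = \frac{1}{\left(0 + 22\right) \frac{1}{20 + c}} = \frac{1}{22 \frac{1}{20 + c}} = \frac{10}{11} + \frac{c}{22}$)
$\left(\frac{-2499 + f{\left(40,-16 \right)}}{445 + 970} + 3709\right) \left(-4996 + 3033\right) = \left(\frac{-2499 + \left(\frac{10}{11} + \frac{1}{22} \left(-16\right)\right)}{445 + 970} + 3709\right) \left(-4996 + 3033\right) = \left(\frac{-2499 + \left(\frac{10}{11} - \frac{8}{11}\right)}{1415} + 3709\right) \left(-1963\right) = \left(\left(-2499 + \frac{2}{11}\right) \frac{1}{1415} + 3709\right) \left(-1963\right) = \left(\left(- \frac{27487}{11}\right) \frac{1}{1415} + 3709\right) \left(-1963\right) = \left(- \frac{27487}{15565} + 3709\right) \left(-1963\right) = \frac{57703098}{15565} \left(-1963\right) = - \frac{113271181374}{15565}$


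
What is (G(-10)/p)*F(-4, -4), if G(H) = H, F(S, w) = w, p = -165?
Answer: -8/33 ≈ -0.24242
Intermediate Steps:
(G(-10)/p)*F(-4, -4) = -10/(-165)*(-4) = -10*(-1/165)*(-4) = (2/33)*(-4) = -8/33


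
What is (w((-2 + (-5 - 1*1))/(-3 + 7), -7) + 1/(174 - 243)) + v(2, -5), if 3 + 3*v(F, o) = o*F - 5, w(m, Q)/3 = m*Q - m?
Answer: 2897/69 ≈ 41.985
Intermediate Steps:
w(m, Q) = -3*m + 3*Q*m (w(m, Q) = 3*(m*Q - m) = 3*(Q*m - m) = 3*(-m + Q*m) = -3*m + 3*Q*m)
v(F, o) = -8/3 + F*o/3 (v(F, o) = -1 + (o*F - 5)/3 = -1 + (F*o - 5)/3 = -1 + (-5 + F*o)/3 = -1 + (-5/3 + F*o/3) = -8/3 + F*o/3)
(w((-2 + (-5 - 1*1))/(-3 + 7), -7) + 1/(174 - 243)) + v(2, -5) = (3*((-2 + (-5 - 1*1))/(-3 + 7))*(-1 - 7) + 1/(174 - 243)) + (-8/3 + (⅓)*2*(-5)) = (3*((-2 + (-5 - 1))/4)*(-8) + 1/(-69)) + (-8/3 - 10/3) = (3*((-2 - 6)*(¼))*(-8) - 1/69) - 6 = (3*(-8*¼)*(-8) - 1/69) - 6 = (3*(-2)*(-8) - 1/69) - 6 = (48 - 1/69) - 6 = 3311/69 - 6 = 2897/69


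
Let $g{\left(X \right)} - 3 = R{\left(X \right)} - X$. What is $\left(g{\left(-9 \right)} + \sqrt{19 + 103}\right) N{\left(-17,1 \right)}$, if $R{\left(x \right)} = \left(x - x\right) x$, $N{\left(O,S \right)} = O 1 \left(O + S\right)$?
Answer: $3264 + 272 \sqrt{122} \approx 6268.3$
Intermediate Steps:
$N{\left(O,S \right)} = O \left(O + S\right)$
$R{\left(x \right)} = 0$ ($R{\left(x \right)} = 0 x = 0$)
$g{\left(X \right)} = 3 - X$ ($g{\left(X \right)} = 3 + \left(0 - X\right) = 3 - X$)
$\left(g{\left(-9 \right)} + \sqrt{19 + 103}\right) N{\left(-17,1 \right)} = \left(\left(3 - -9\right) + \sqrt{19 + 103}\right) \left(- 17 \left(-17 + 1\right)\right) = \left(\left(3 + 9\right) + \sqrt{122}\right) \left(\left(-17\right) \left(-16\right)\right) = \left(12 + \sqrt{122}\right) 272 = 3264 + 272 \sqrt{122}$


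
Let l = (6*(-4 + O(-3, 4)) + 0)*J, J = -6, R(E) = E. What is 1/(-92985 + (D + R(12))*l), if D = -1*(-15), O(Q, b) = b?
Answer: -1/92985 ≈ -1.0754e-5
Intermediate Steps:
D = 15
l = 0 (l = (6*(-4 + 4) + 0)*(-6) = (6*0 + 0)*(-6) = (0 + 0)*(-6) = 0*(-6) = 0)
1/(-92985 + (D + R(12))*l) = 1/(-92985 + (15 + 12)*0) = 1/(-92985 + 27*0) = 1/(-92985 + 0) = 1/(-92985) = -1/92985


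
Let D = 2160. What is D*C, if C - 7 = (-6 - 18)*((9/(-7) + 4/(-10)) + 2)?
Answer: -8208/7 ≈ -1172.6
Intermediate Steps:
C = -19/35 (C = 7 + (-6 - 18)*((9/(-7) + 4/(-10)) + 2) = 7 - 24*((9*(-⅐) + 4*(-⅒)) + 2) = 7 - 24*((-9/7 - ⅖) + 2) = 7 - 24*(-59/35 + 2) = 7 - 24*11/35 = 7 - 264/35 = -19/35 ≈ -0.54286)
D*C = 2160*(-19/35) = -8208/7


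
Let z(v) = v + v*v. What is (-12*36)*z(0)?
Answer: 0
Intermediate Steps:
z(v) = v + v²
(-12*36)*z(0) = (-12*36)*(0*(1 + 0)) = -0 = -432*0 = 0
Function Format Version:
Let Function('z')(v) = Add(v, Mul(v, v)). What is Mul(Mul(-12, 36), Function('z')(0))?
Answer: 0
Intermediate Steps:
Function('z')(v) = Add(v, Pow(v, 2))
Mul(Mul(-12, 36), Function('z')(0)) = Mul(Mul(-12, 36), Mul(0, Add(1, 0))) = Mul(-432, Mul(0, 1)) = Mul(-432, 0) = 0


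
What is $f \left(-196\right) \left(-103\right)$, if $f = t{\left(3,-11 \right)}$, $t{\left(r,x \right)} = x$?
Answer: $-222068$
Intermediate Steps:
$f = -11$
$f \left(-196\right) \left(-103\right) = \left(-11\right) \left(-196\right) \left(-103\right) = 2156 \left(-103\right) = -222068$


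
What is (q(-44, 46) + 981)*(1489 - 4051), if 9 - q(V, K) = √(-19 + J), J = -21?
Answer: -2536380 + 5124*I*√10 ≈ -2.5364e+6 + 16204.0*I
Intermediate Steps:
q(V, K) = 9 - 2*I*√10 (q(V, K) = 9 - √(-19 - 21) = 9 - √(-40) = 9 - 2*I*√10)
(q(-44, 46) + 981)*(1489 - 4051) = ((9 - 2*I*√10) + 981)*(1489 - 4051) = (990 - 2*I*√10)*(-2562) = -2536380 + 5124*I*√10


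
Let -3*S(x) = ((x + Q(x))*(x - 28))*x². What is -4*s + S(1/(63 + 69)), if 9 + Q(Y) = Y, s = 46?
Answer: -83794625311/455393664 ≈ -184.00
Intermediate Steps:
Q(Y) = -9 + Y
S(x) = -x²*(-28 + x)*(-9 + 2*x)/3 (S(x) = -(x + (-9 + x))*(x - 28)*x²/3 = -(-9 + 2*x)*(-28 + x)*x²/3 = -(-28 + x)*(-9 + 2*x)*x²/3 = -x²*(-28 + x)*(-9 + 2*x)/3)
-4*s + S(1/(63 + 69)) = -4*46 + (1/(63 + 69))²*(-252 - 2/(63 + 69)² + 65/(63 + 69))/3 = -184 + (1/132)²*(-252 - 2*(1/132)² + 65/132)/3 = -184 + (1/132)²*(-252 - 2*(1/132)² + 65*(1/132))/3 = -184 + (⅓)*(1/17424)*(-252 - 2*1/17424 + 65/132) = -184 + (⅓)*(1/17424)*(-252 - 1/8712 + 65/132) = -184 + (⅓)*(1/17424)*(-2191135/8712) = -184 - 2191135/455393664 = -83794625311/455393664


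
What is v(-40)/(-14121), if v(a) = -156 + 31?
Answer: 125/14121 ≈ 0.0088521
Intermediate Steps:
v(a) = -125
v(-40)/(-14121) = -125/(-14121) = -125*(-1/14121) = 125/14121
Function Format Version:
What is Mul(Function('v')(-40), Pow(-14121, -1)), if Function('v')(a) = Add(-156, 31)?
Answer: Rational(125, 14121) ≈ 0.0088521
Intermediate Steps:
Function('v')(a) = -125
Mul(Function('v')(-40), Pow(-14121, -1)) = Mul(-125, Pow(-14121, -1)) = Mul(-125, Rational(-1, 14121)) = Rational(125, 14121)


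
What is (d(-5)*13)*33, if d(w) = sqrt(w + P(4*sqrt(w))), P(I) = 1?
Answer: 858*I ≈ 858.0*I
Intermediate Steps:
d(w) = sqrt(1 + w) (d(w) = sqrt(w + 1) = sqrt(1 + w))
(d(-5)*13)*33 = (sqrt(1 - 5)*13)*33 = (sqrt(-4)*13)*33 = ((2*I)*13)*33 = (26*I)*33 = 858*I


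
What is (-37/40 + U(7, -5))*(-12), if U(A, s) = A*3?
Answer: -2409/10 ≈ -240.90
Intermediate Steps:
U(A, s) = 3*A
(-37/40 + U(7, -5))*(-12) = (-37/40 + 3*7)*(-12) = (-37*1/40 + 21)*(-12) = (-37/40 + 21)*(-12) = (803/40)*(-12) = -2409/10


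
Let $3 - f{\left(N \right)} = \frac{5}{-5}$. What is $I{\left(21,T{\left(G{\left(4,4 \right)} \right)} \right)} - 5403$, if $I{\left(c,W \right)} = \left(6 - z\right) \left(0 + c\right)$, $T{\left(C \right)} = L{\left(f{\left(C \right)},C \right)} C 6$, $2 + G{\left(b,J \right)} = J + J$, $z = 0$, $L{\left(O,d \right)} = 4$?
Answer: $-5277$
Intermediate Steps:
$f{\left(N \right)} = 4$ ($f{\left(N \right)} = 3 - \frac{5}{-5} = 3 - 5 \left(- \frac{1}{5}\right) = 3 - -1 = 3 + 1 = 4$)
$G{\left(b,J \right)} = -2 + 2 J$ ($G{\left(b,J \right)} = -2 + \left(J + J\right) = -2 + 2 J$)
$T{\left(C \right)} = 24 C$ ($T{\left(C \right)} = 4 C 6 = 24 C$)
$I{\left(c,W \right)} = 6 c$ ($I{\left(c,W \right)} = \left(6 - 0\right) \left(0 + c\right) = \left(6 + 0\right) c = 6 c$)
$I{\left(21,T{\left(G{\left(4,4 \right)} \right)} \right)} - 5403 = 6 \cdot 21 - 5403 = 126 - 5403 = -5277$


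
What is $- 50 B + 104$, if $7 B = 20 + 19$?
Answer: $- \frac{1222}{7} \approx -174.57$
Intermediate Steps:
$B = \frac{39}{7}$ ($B = \frac{20 + 19}{7} = \frac{1}{7} \cdot 39 = \frac{39}{7} \approx 5.5714$)
$- 50 B + 104 = \left(-50\right) \frac{39}{7} + 104 = - \frac{1950}{7} + 104 = - \frac{1222}{7}$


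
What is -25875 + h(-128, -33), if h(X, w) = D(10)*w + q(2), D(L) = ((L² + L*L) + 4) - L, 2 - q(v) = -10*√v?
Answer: -32275 + 10*√2 ≈ -32261.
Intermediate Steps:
q(v) = 2 + 10*√v (q(v) = 2 - (-10)*√v = 2 + 10*√v)
D(L) = 4 - L + 2*L² (D(L) = ((L² + L²) + 4) - L = (2*L² + 4) - L = (4 + 2*L²) - L = 4 - L + 2*L²)
h(X, w) = 2 + 10*√2 + 194*w (h(X, w) = (4 - 1*10 + 2*10²)*w + (2 + 10*√2) = (4 - 10 + 2*100)*w + (2 + 10*√2) = (4 - 10 + 200)*w + (2 + 10*√2) = 194*w + (2 + 10*√2) = 2 + 10*√2 + 194*w)
-25875 + h(-128, -33) = -25875 + (2 + 10*√2 + 194*(-33)) = -25875 + (2 + 10*√2 - 6402) = -25875 + (-6400 + 10*√2) = -32275 + 10*√2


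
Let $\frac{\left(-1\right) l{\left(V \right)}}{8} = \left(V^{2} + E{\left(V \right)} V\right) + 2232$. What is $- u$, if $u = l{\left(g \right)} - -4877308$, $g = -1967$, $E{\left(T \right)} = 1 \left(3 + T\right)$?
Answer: $56998764$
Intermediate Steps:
$E{\left(T \right)} = 3 + T$
$l{\left(V \right)} = -17856 - 8 V^{2} - 8 V \left(3 + V\right)$ ($l{\left(V \right)} = - 8 \left(\left(V^{2} + \left(3 + V\right) V\right) + 2232\right) = - 8 \left(\left(V^{2} + V \left(3 + V\right)\right) + 2232\right) = - 8 \left(2232 + V^{2} + V \left(3 + V\right)\right) = -17856 - 8 V^{2} - 8 V \left(3 + V\right)$)
$u = -56998764$ ($u = \left(-17856 - -47208 - 16 \left(-1967\right)^{2}\right) - -4877308 = \left(-17856 + 47208 - 61905424\right) + 4877308 = -61876072 + 4877308 = -56998764$)
$- u = \left(-1\right) \left(-56998764\right) = 56998764$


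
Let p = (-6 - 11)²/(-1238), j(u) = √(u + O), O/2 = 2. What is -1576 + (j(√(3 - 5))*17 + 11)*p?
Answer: -1954267/1238 - 4913*√(4 + I*√2)/1238 ≈ -1586.6 - 1.3823*I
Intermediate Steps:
O = 4 (O = 2*2 = 4)
j(u) = √(4 + u) (j(u) = √(u + 4) = √(4 + u))
p = -289/1238 (p = (-17)²*(-1/1238) = 289*(-1/1238) = -289/1238 ≈ -0.23344)
-1576 + (j(√(3 - 5))*17 + 11)*p = -1576 + (√(4 + √(3 - 5))*17 + 11)*(-289/1238) = -1576 + (√(4 + √(-2))*17 + 11)*(-289/1238) = -1576 + (√(4 + I*√2)*17 + 11)*(-289/1238) = -1576 + (17*√(4 + I*√2) + 11)*(-289/1238) = -1576 + (11 + 17*√(4 + I*√2))*(-289/1238) = -1576 + (-3179/1238 - 4913*√(4 + I*√2)/1238) = -1954267/1238 - 4913*√(4 + I*√2)/1238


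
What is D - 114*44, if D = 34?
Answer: -4982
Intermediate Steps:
D - 114*44 = 34 - 114*44 = 34 - 5016 = -4982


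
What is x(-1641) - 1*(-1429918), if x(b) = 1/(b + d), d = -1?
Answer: 2347925355/1642 ≈ 1.4299e+6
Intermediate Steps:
x(b) = 1/(-1 + b) (x(b) = 1/(b - 1) = 1/(-1 + b))
x(-1641) - 1*(-1429918) = 1/(-1 - 1641) - 1*(-1429918) = 1/(-1642) + 1429918 = -1/1642 + 1429918 = 2347925355/1642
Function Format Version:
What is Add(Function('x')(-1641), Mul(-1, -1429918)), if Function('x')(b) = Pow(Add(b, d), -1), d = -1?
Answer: Rational(2347925355, 1642) ≈ 1.4299e+6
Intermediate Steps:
Function('x')(b) = Pow(Add(-1, b), -1) (Function('x')(b) = Pow(Add(b, -1), -1) = Pow(Add(-1, b), -1))
Add(Function('x')(-1641), Mul(-1, -1429918)) = Add(Pow(Add(-1, -1641), -1), Mul(-1, -1429918)) = Add(Pow(-1642, -1), 1429918) = Add(Rational(-1, 1642), 1429918) = Rational(2347925355, 1642)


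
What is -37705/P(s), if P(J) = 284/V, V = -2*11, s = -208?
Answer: 414755/142 ≈ 2920.8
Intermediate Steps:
V = -22
P(J) = -142/11 (P(J) = 284/(-22) = 284*(-1/22) = -142/11)
-37705/P(s) = -37705/(-142/11) = -37705*(-11/142) = 414755/142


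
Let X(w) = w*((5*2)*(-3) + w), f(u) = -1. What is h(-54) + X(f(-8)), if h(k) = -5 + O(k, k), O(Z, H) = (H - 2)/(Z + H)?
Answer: 716/27 ≈ 26.519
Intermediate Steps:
O(Z, H) = (-2 + H)/(H + Z)
h(k) = -5 + (-2 + k)/(2*k) (h(k) = -5 + (-2 + k)/(k + k) = -5 + (-2 + k)/((2*k)) = -5 + (1/(2*k))*(-2 + k) = -5 + (-2 + k)/(2*k))
X(w) = w*(-30 + w) (X(w) = w*(10*(-3) + w) = w*(-30 + w))
h(-54) + X(f(-8)) = (-9/2 - 1/(-54)) - (-30 - 1) = (-9/2 - 1*(-1/54)) - 1*(-31) = (-9/2 + 1/54) + 31 = -121/27 + 31 = 716/27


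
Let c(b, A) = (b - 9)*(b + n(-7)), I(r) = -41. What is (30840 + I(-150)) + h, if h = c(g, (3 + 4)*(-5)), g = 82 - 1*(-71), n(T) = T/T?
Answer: 52975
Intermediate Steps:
n(T) = 1
g = 153 (g = 82 + 71 = 153)
c(b, A) = (1 + b)*(-9 + b) (c(b, A) = (b - 9)*(b + 1) = (-9 + b)*(1 + b) = (1 + b)*(-9 + b))
h = 22176 (h = -9 + 153**2 - 8*153 = -9 + 23409 - 1224 = 22176)
(30840 + I(-150)) + h = (30840 - 41) + 22176 = 30799 + 22176 = 52975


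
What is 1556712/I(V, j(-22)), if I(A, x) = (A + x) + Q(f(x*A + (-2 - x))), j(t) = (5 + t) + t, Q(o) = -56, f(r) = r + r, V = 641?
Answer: 259452/91 ≈ 2851.1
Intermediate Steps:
f(r) = 2*r
j(t) = 5 + 2*t
I(A, x) = -56 + A + x (I(A, x) = (A + x) - 56 = -56 + A + x)
1556712/I(V, j(-22)) = 1556712/(-56 + 641 + (5 + 2*(-22))) = 1556712/(-56 + 641 + (5 - 44)) = 1556712/(-56 + 641 - 39) = 1556712/546 = 1556712*(1/546) = 259452/91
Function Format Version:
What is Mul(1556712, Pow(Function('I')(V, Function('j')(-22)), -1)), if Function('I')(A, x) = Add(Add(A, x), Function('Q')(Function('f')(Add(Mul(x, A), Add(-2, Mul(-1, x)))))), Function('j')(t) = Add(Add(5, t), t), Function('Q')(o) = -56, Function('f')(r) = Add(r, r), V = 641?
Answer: Rational(259452, 91) ≈ 2851.1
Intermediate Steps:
Function('f')(r) = Mul(2, r)
Function('j')(t) = Add(5, Mul(2, t))
Function('I')(A, x) = Add(-56, A, x) (Function('I')(A, x) = Add(Add(A, x), -56) = Add(-56, A, x))
Mul(1556712, Pow(Function('I')(V, Function('j')(-22)), -1)) = Mul(1556712, Pow(Add(-56, 641, Add(5, Mul(2, -22))), -1)) = Mul(1556712, Pow(Add(-56, 641, Add(5, -44)), -1)) = Mul(1556712, Pow(Add(-56, 641, -39), -1)) = Mul(1556712, Pow(546, -1)) = Mul(1556712, Rational(1, 546)) = Rational(259452, 91)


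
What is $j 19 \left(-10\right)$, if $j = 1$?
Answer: $-190$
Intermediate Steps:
$j 19 \left(-10\right) = 1 \cdot 19 \left(-10\right) = 19 \left(-10\right) = -190$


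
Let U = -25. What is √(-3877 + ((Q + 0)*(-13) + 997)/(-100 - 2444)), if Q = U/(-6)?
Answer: I*√6273523610/1272 ≈ 62.269*I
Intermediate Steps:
Q = 25/6 (Q = -25/(-6) = -25*(-⅙) = 25/6 ≈ 4.1667)
√(-3877 + ((Q + 0)*(-13) + 997)/(-100 - 2444)) = √(-3877 + ((25/6 + 0)*(-13) + 997)/(-100 - 2444)) = √(-3877 + ((25/6)*(-13) + 997)/(-2544)) = √(-3877 + (-325/6 + 997)*(-1/2544)) = √(-3877 + (5657/6)*(-1/2544)) = √(-3877 - 5657/15264) = √(-59184185/15264) = I*√6273523610/1272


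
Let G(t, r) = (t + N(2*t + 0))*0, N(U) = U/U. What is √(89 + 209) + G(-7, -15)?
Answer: √298 ≈ 17.263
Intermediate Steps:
N(U) = 1
G(t, r) = 0 (G(t, r) = (t + 1)*0 = (1 + t)*0 = 0)
√(89 + 209) + G(-7, -15) = √(89 + 209) + 0 = √298 + 0 = √298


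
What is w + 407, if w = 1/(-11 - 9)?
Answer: 8139/20 ≈ 406.95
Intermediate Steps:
w = -1/20 (w = 1/(-20) = -1/20 ≈ -0.050000)
w + 407 = -1/20 + 407 = 8139/20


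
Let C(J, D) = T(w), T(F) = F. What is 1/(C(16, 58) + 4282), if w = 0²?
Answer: 1/4282 ≈ 0.00023354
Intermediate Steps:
w = 0
C(J, D) = 0
1/(C(16, 58) + 4282) = 1/(0 + 4282) = 1/4282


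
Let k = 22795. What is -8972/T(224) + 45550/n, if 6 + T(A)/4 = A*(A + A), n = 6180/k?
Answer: 2604761679419/15503457 ≈ 1.6801e+5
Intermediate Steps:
n = 1236/4559 (n = 6180/22795 = 6180*(1/22795) = 1236/4559 ≈ 0.27111)
T(A) = -24 + 8*A**2 (T(A) = -24 + 4*(A*(A + A)) = -24 + 4*(A*(2*A)) = -24 + 4*(2*A**2) = -24 + 8*A**2)
-8972/T(224) + 45550/n = -8972/(-24 + 8*224**2) + 45550/(1236/4559) = -8972/(-24 + 8*50176) + 45550*(4559/1236) = -8972/(-24 + 401408) + 103831225/618 = -8972/401384 + 103831225/618 = -8972*1/401384 + 103831225/618 = -2243/100346 + 103831225/618 = 2604761679419/15503457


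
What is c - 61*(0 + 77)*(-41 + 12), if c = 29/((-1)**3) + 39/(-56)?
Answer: 7626265/56 ≈ 1.3618e+5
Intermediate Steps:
c = -1663/56 (c = 29/(-1) + 39*(-1/56) = 29*(-1) - 39/56 = -29 - 39/56 = -1663/56 ≈ -29.696)
c - 61*(0 + 77)*(-41 + 12) = -1663/56 - 61*(0 + 77)*(-41 + 12) = -1663/56 - 4697*(-29) = -1663/56 - 61*(-2233) = -1663/56 + 136213 = 7626265/56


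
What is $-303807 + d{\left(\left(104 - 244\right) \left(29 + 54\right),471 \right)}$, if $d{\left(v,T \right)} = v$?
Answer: $-315427$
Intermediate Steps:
$-303807 + d{\left(\left(104 - 244\right) \left(29 + 54\right),471 \right)} = -303807 + \left(104 - 244\right) \left(29 + 54\right) = -303807 - 11620 = -315427$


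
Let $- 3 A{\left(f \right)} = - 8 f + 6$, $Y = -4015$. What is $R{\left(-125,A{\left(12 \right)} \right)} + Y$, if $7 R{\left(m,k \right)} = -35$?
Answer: $-4020$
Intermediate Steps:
$A{\left(f \right)} = -2 + \frac{8 f}{3}$ ($A{\left(f \right)} = - \frac{- 8 f + 6}{3} = - \frac{6 - 8 f}{3} = -2 + \frac{8 f}{3}$)
$R{\left(m,k \right)} = -5$ ($R{\left(m,k \right)} = \frac{1}{7} \left(-35\right) = -5$)
$R{\left(-125,A{\left(12 \right)} \right)} + Y = -5 - 4015 = -4020$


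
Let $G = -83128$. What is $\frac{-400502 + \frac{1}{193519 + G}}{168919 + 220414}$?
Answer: $- \frac{44211816281}{42978859203} \approx -1.0287$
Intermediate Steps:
$\frac{-400502 + \frac{1}{193519 + G}}{168919 + 220414} = \frac{-400502 + \frac{1}{193519 - 83128}}{168919 + 220414} = \frac{-400502 + \frac{1}{110391}}{389333} = \left(-400502 + \frac{1}{110391}\right) \frac{1}{389333} = \left(- \frac{44211816281}{110391}\right) \frac{1}{389333} = - \frac{44211816281}{42978859203}$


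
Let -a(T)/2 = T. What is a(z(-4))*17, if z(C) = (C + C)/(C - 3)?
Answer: -272/7 ≈ -38.857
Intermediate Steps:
z(C) = 2*C/(-3 + C) (z(C) = (2*C)/(-3 + C) = 2*C/(-3 + C))
a(T) = -2*T
a(z(-4))*17 = -4*(-4)/(-3 - 4)*17 = -4*(-4)/(-7)*17 = -4*(-4)*(-1)/7*17 = -2*8/7*17 = -16/7*17 = -272/7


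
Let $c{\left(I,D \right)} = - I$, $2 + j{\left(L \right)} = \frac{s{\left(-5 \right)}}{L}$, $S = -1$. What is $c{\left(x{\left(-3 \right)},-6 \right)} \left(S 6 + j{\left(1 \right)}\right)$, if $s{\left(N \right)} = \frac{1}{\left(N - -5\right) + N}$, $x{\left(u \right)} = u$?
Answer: $- \frac{123}{5} \approx -24.6$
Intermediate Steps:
$s{\left(N \right)} = \frac{1}{5 + 2 N}$ ($s{\left(N \right)} = \frac{1}{\left(N + 5\right) + N} = \frac{1}{\left(5 + N\right) + N} = \frac{1}{5 + 2 N}$)
$j{\left(L \right)} = -2 - \frac{1}{5 L}$ ($j{\left(L \right)} = -2 + \frac{1}{\left(5 + 2 \left(-5\right)\right) L} = -2 + \frac{1}{\left(5 - 10\right) L} = -2 + \frac{1}{\left(-5\right) L} = -2 - \frac{1}{5 L}$)
$c{\left(x{\left(-3 \right)},-6 \right)} \left(S 6 + j{\left(1 \right)}\right) = \left(-1\right) \left(-3\right) \left(\left(-1\right) 6 - \left(2 + \frac{1}{5 \cdot 1}\right)\right) = 3 \left(-6 - \frac{11}{5}\right) = 3 \left(- \frac{41}{5}\right) = - \frac{123}{5}$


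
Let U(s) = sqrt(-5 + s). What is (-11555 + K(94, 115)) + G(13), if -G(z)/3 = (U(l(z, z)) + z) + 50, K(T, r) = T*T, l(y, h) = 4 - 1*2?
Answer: -2908 - 3*I*sqrt(3) ≈ -2908.0 - 5.1962*I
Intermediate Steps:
l(y, h) = 2 (l(y, h) = 4 - 2 = 2)
K(T, r) = T**2
G(z) = -150 - 3*z - 3*I*sqrt(3) (G(z) = -3*((sqrt(-5 + 2) + z) + 50) = -3*((sqrt(-3) + z) + 50) = -3*((I*sqrt(3) + z) + 50) = -3*((z + I*sqrt(3)) + 50) = -3*(50 + z + I*sqrt(3)) = -150 - 3*z - 3*I*sqrt(3))
(-11555 + K(94, 115)) + G(13) = (-11555 + 94**2) + (-150 - 3*13 - 3*I*sqrt(3)) = (-11555 + 8836) + (-150 - 39 - 3*I*sqrt(3)) = -2719 + (-189 - 3*I*sqrt(3)) = -2908 - 3*I*sqrt(3)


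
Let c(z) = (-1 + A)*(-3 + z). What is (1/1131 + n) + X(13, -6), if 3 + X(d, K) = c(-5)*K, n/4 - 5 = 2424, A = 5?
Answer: 11202556/1131 ≈ 9905.0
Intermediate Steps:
n = 9716 (n = 20 + 4*2424 = 20 + 9696 = 9716)
c(z) = -12 + 4*z (c(z) = (-1 + 5)*(-3 + z) = 4*(-3 + z) = -12 + 4*z)
X(d, K) = -3 - 32*K (X(d, K) = -3 + (-12 + 4*(-5))*K = -3 + (-12 - 20)*K = -3 - 32*K)
(1/1131 + n) + X(13, -6) = (1/1131 + 9716) + (-3 - 32*(-6)) = (1/1131 + 9716) + (-3 + 192) = 10988797/1131 + 189 = 11202556/1131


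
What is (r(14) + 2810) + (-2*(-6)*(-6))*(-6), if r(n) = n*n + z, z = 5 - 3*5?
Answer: 3428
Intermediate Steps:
z = -10 (z = 5 - 15 = -10)
r(n) = -10 + n² (r(n) = n*n - 10 = n² - 10 = -10 + n²)
(r(14) + 2810) + (-2*(-6)*(-6))*(-6) = ((-10 + 14²) + 2810) + (-2*(-6)*(-6))*(-6) = ((-10 + 196) + 2810) + (12*(-6))*(-6) = (186 + 2810) - 72*(-6) = 2996 + 432 = 3428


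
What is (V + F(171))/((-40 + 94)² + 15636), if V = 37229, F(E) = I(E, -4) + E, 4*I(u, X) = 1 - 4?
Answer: 149597/74208 ≈ 2.0159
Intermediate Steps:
I(u, X) = -¾ (I(u, X) = (1 - 4)/4 = (¼)*(-3) = -¾)
F(E) = -¾ + E
(V + F(171))/((-40 + 94)² + 15636) = (37229 + (-¾ + 171))/((-40 + 94)² + 15636) = (37229 + 681/4)/(54² + 15636) = 149597/(4*(2916 + 15636)) = (149597/4)/18552 = (149597/4)*(1/18552) = 149597/74208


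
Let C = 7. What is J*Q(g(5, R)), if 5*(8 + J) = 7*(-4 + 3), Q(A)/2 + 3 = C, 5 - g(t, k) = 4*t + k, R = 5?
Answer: -376/5 ≈ -75.200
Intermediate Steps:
g(t, k) = 5 - k - 4*t (g(t, k) = 5 - (4*t + k) = 5 - (k + 4*t) = 5 + (-k - 4*t) = 5 - k - 4*t)
Q(A) = 8 (Q(A) = -6 + 2*7 = -6 + 14 = 8)
J = -47/5 (J = -8 + (7*(-4 + 3))/5 = -8 + (7*(-1))/5 = -8 + (⅕)*(-7) = -8 - 7/5 = -47/5 ≈ -9.4000)
J*Q(g(5, R)) = -47/5*8 = -376/5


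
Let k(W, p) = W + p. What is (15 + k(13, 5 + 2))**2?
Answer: 1225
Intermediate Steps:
(15 + k(13, 5 + 2))**2 = (15 + (13 + (5 + 2)))**2 = (15 + (13 + 7))**2 = (15 + 20)**2 = 35**2 = 1225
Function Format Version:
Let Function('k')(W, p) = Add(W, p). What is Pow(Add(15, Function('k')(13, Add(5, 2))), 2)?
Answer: 1225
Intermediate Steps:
Pow(Add(15, Function('k')(13, Add(5, 2))), 2) = Pow(Add(15, Add(13, Add(5, 2))), 2) = Pow(Add(15, Add(13, 7)), 2) = Pow(Add(15, 20), 2) = Pow(35, 2) = 1225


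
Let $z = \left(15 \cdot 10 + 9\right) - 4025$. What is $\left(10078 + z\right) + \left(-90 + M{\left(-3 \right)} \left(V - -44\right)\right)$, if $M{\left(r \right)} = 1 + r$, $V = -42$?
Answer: $6118$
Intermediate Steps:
$z = -3866$ ($z = \left(150 + 9\right) - 4025 = 159 - 4025 = -3866$)
$\left(10078 + z\right) + \left(-90 + M{\left(-3 \right)} \left(V - -44\right)\right) = \left(10078 - 3866\right) - \left(90 - \left(1 - 3\right) \left(-42 - -44\right)\right) = 6212 - \left(90 + 2 \left(-42 + 44\right)\right) = 6212 - 94 = 6118$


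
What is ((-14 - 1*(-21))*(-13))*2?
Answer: -182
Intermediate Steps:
((-14 - 1*(-21))*(-13))*2 = ((-14 + 21)*(-13))*2 = (7*(-13))*2 = -91*2 = -182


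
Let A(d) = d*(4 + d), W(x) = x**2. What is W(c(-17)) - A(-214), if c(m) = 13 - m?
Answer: -44040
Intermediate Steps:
W(c(-17)) - A(-214) = (13 - 1*(-17))**2 - (-214)*(4 - 214) = (13 + 17)**2 - (-214)*(-210) = 30**2 - 1*44940 = 900 - 44940 = -44040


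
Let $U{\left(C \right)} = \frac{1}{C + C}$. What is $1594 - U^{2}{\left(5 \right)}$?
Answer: $\frac{159399}{100} \approx 1594.0$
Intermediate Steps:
$U{\left(C \right)} = \frac{1}{2 C}$
$1594 - U^{2}{\left(5 \right)} = 1594 - \left(\frac{1}{2 \cdot 5}\right)^{2} = 1594 - \left(\frac{1}{2} \cdot \frac{1}{5}\right)^{2} = 1594 - \left(\frac{1}{10}\right)^{2} = 1594 - \frac{1}{100} = \frac{159399}{100}$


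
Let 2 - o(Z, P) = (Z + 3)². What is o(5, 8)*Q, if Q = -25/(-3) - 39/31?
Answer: -1316/3 ≈ -438.67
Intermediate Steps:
o(Z, P) = 2 - (3 + Z)² (o(Z, P) = 2 - (Z + 3)² = 2 - (3 + Z)²)
Q = 658/93 (Q = -25*(-⅓) - 39*1/31 = 25/3 - 39/31 = 658/93 ≈ 7.0753)
o(5, 8)*Q = (2 - (3 + 5)²)*(658/93) = (2 - 1*8²)*(658/93) = (2 - 1*64)*(658/93) = (2 - 64)*(658/93) = -62*658/93 = -1316/3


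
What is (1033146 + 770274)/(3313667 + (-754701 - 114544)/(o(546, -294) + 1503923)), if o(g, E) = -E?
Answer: 34778654130/63903504673 ≈ 0.54424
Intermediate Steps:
(1033146 + 770274)/(3313667 + (-754701 - 114544)/(o(546, -294) + 1503923)) = (1033146 + 770274)/(3313667 + (-754701 - 114544)/(-1*(-294) + 1503923)) = 1803420/(3313667 - 869245/(294 + 1503923)) = 1803420/(3313667 - 869245/1504217) = 1803420/(3313667 - 869245*1/1504217) = 1803420/(3313667 - 66865/115709) = 1803420/(383421028038/115709) = 1803420*(115709/383421028038) = 34778654130/63903504673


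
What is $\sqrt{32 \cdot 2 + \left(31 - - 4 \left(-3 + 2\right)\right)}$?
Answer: $\sqrt{91} \approx 9.5394$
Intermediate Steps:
$\sqrt{32 \cdot 2 + \left(31 - - 4 \left(-3 + 2\right)\right)} = \sqrt{64 + \left(31 - \left(-4\right) \left(-1\right)\right)} = \sqrt{64 + \left(31 - 4\right)} = \sqrt{64 + 27} = \sqrt{91}$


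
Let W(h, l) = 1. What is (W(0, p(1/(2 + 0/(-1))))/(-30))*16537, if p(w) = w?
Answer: -16537/30 ≈ -551.23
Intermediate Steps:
(W(0, p(1/(2 + 0/(-1))))/(-30))*16537 = (1/(-30))*16537 = (1*(-1/30))*16537 = -1/30*16537 = -16537/30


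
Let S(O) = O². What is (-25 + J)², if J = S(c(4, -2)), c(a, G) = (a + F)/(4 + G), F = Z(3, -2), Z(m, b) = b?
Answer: 576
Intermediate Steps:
F = -2
c(a, G) = (-2 + a)/(4 + G) (c(a, G) = (a - 2)/(4 + G) = (-2 + a)/(4 + G))
J = 1 (J = ((-2 + 4)/(4 - 2))² = (2/2)² = ((½)*2)² = 1² = 1)
(-25 + J)² = (-25 + 1)² = (-24)² = 576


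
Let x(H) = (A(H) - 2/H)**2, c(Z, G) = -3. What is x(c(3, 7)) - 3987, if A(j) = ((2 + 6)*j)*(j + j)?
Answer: 152473/9 ≈ 16941.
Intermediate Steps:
A(j) = 16*j**2 (A(j) = (8*j)*(2*j) = 16*j**2)
x(H) = (-2/H + 16*H**2)**2 (x(H) = (16*H**2 - 2/H)**2 = (-2/H + 16*H**2)**2)
x(c(3, 7)) - 3987 = 4*(-1 + 8*(-3)**3)**2/(-3)**2 - 3987 = 4*(1/9)*(-1 + 8*(-27))**2 - 3987 = 4*(1/9)*(-1 - 216)**2 - 3987 = 4*(1/9)*(-217)**2 - 3987 = 4*(1/9)*47089 - 3987 = 188356/9 - 3987 = 152473/9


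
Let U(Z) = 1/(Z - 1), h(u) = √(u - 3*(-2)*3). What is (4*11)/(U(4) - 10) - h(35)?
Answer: -132/29 - √53 ≈ -11.832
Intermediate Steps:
h(u) = √(18 + u) (h(u) = √(u + 6*3) = √(u + 18) = √(18 + u))
U(Z) = 1/(-1 + Z)
(4*11)/(U(4) - 10) - h(35) = (4*11)/(1/(-1 + 4) - 10) - √(18 + 35) = 44/(1/3 - 10) - √53 = 44/(⅓ - 10) - √53 = 44/(-29/3) - √53 = 44*(-3/29) - √53 = -132/29 - √53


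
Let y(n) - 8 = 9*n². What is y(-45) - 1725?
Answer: 16508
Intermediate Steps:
y(n) = 8 + 9*n²
y(-45) - 1725 = (8 + 9*(-45)²) - 1725 = (8 + 9*2025) - 1725 = (8 + 18225) - 1725 = 18233 - 1725 = 16508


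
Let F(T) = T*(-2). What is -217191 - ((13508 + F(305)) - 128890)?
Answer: -101199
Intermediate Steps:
F(T) = -2*T
-217191 - ((13508 + F(305)) - 128890) = -217191 - ((13508 - 2*305) - 128890) = -217191 - ((13508 - 610) - 128890) = -217191 - (12898 - 128890) = -217191 - 1*(-115992) = -217191 + 115992 = -101199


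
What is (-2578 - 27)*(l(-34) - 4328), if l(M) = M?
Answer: 11363010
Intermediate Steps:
(-2578 - 27)*(l(-34) - 4328) = (-2578 - 27)*(-34 - 4328) = -2605*(-4362) = 11363010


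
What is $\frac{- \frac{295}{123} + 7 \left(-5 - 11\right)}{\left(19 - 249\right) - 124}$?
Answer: $\frac{14071}{43542} \approx 0.32316$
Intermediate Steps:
$\frac{- \frac{295}{123} + 7 \left(-5 - 11\right)}{\left(19 - 249\right) - 124} = \frac{\left(-295\right) \frac{1}{123} + 7 \left(-16\right)}{\left(19 - 249\right) - 124} = \frac{- \frac{295}{123} - 112}{-230 - 124} = - \frac{14071}{123 \left(-354\right)} = \left(- \frac{14071}{123}\right) \left(- \frac{1}{354}\right) = \frac{14071}{43542}$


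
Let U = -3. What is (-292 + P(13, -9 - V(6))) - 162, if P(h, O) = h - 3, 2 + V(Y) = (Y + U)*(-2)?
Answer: -444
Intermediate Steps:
V(Y) = 4 - 2*Y (V(Y) = -2 + (Y - 3)*(-2) = -2 + (-3 + Y)*(-2) = -2 + (6 - 2*Y) = 4 - 2*Y)
P(h, O) = -3 + h
(-292 + P(13, -9 - V(6))) - 162 = (-292 + (-3 + 13)) - 162 = (-292 + 10) - 162 = -282 - 162 = -444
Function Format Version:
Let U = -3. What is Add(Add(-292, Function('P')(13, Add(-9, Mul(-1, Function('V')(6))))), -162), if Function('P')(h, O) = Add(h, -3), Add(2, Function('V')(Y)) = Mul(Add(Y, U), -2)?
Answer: -444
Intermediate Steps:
Function('V')(Y) = Add(4, Mul(-2, Y)) (Function('V')(Y) = Add(-2, Mul(Add(Y, -3), -2)) = Add(-2, Mul(Add(-3, Y), -2)) = Add(-2, Add(6, Mul(-2, Y))) = Add(4, Mul(-2, Y)))
Function('P')(h, O) = Add(-3, h)
Add(Add(-292, Function('P')(13, Add(-9, Mul(-1, Function('V')(6))))), -162) = Add(Add(-292, Add(-3, 13)), -162) = Add(Add(-292, 10), -162) = Add(-282, -162) = -444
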